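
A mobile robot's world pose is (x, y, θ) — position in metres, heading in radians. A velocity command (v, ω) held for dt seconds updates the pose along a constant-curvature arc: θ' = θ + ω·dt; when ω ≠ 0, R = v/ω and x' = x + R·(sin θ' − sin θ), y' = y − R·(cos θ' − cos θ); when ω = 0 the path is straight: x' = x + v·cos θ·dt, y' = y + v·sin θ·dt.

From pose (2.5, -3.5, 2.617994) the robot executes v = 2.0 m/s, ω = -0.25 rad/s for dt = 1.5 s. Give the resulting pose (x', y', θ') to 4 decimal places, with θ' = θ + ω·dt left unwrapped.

(0.2404, -1.5535, 2.2430)

θ' = 2.6180 + -0.25·1.5 = 2.2430
R = v/ω = 2.0/-0.25 = -8.0000
x' = 2.5 + -8.0000·(sin 2.2430 − sin 2.6180) = 0.2404
y' = -3.5 − -8.0000·(cos 2.2430 − cos 2.6180) = -1.5535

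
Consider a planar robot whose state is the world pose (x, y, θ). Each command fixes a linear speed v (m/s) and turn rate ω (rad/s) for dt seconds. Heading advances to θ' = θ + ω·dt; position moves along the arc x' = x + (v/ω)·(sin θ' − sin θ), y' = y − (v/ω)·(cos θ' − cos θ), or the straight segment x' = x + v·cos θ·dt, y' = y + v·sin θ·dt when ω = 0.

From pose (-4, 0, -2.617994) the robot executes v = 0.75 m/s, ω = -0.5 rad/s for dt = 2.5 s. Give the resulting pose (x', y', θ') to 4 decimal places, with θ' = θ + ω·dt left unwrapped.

θ' = -2.6180 + -0.5·2.5 = -3.8680
R = v/ω = 0.75/-0.5 = -1.5000
x' = -4 + -1.5000·(sin -3.8680 − sin -2.6180) = -5.7463
y' = 0 − -1.5000·(cos -3.8680 − cos -2.6180) = 0.1777

(-5.7463, 0.1777, -3.8680)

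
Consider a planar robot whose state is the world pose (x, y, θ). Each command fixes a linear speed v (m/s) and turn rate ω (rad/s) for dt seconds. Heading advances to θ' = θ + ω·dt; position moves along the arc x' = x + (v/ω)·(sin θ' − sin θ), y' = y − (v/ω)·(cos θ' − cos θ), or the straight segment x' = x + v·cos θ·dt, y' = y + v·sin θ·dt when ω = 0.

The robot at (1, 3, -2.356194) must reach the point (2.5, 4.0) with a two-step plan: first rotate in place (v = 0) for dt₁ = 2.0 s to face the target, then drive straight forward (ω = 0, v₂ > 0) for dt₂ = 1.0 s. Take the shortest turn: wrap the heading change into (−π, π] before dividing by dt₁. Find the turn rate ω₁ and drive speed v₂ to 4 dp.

ω₁ = 1.4721, v₂ = 1.8028

heading to target = atan2(4−3, 2.5−1) = 0.5880
Δθ = wrap(0.5880 − -2.3562) = 2.9442; ω₁ = Δθ/dt₁ = 1.4721
distance = √((2.5−1)² + (4−3)²) = 1.8028; v₂ = distance/dt₂ = 1.8028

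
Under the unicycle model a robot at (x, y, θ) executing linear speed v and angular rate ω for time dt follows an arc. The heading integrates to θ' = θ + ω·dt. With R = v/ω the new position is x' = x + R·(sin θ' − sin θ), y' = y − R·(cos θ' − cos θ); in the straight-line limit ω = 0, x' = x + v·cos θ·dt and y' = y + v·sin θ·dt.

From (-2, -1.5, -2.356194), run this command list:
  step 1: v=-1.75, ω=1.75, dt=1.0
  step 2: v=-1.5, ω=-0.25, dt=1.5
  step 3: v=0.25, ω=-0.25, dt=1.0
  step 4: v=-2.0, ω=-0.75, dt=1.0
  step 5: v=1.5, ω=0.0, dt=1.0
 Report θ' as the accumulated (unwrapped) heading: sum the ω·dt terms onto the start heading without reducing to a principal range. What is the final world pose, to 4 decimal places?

(-4.1235, 1.9775, -1.9812)

step 1: θ'=-0.6062 (R=-1.0000) → pose (-2.1374, 0.0289, -0.6062)
step 2: θ'=-0.9812 (R=6.0000) → pose (-3.7059, 1.6237, -0.9812)
step 3: θ'=-1.2312 (R=-1.0000) → pose (-3.5941, 1.4008, -1.2312)
step 4: θ'=-1.9812 (R=2.6667) → pose (-3.5250, 3.3530, -1.9812)
step 5: θ'=-1.9812 (straight) → pose (-4.1235, 1.9775, -1.9812)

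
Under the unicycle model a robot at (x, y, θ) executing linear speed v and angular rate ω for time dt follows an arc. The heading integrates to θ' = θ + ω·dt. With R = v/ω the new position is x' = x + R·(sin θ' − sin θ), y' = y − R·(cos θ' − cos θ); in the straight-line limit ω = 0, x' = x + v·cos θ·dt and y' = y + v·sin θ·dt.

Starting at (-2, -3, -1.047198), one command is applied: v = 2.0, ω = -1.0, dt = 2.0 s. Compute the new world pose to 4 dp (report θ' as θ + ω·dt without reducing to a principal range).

(-3.5435, -5.9911, -3.0472)

θ' = -1.0472 + -1.0·2.0 = -3.0472
R = v/ω = 2.0/-1.0 = -2.0000
x' = -2 + -2.0000·(sin -3.0472 − sin -1.0472) = -3.5435
y' = -3 − -2.0000·(cos -3.0472 − cos -1.0472) = -5.9911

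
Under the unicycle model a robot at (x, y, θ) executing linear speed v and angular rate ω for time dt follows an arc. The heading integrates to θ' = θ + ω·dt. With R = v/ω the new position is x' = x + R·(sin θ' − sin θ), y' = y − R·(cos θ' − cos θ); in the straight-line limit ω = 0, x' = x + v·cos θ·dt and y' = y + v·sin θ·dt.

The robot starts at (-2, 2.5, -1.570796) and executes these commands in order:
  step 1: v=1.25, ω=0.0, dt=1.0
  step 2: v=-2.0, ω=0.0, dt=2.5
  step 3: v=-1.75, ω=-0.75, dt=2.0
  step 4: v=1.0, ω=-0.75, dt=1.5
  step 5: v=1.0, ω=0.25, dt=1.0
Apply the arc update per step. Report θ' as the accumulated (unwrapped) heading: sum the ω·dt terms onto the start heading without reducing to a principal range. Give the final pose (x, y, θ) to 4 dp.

(-1.6823, 10.0480, -3.9458)

step 1: θ'=-1.5708 (straight) → pose (-2.0000, 1.2500, -1.5708)
step 2: θ'=-1.5708 (straight) → pose (-2.0000, 6.2500, -1.5708)
step 3: θ'=-3.0708 (R=2.3333) → pose (0.1683, 8.5775, -3.0708)
step 4: θ'=-4.1958 (R=-1.3333) → pose (-1.0854, 9.2489, -4.1958)
step 5: θ'=-3.9458 (R=4.0000) → pose (-1.6823, 10.0480, -3.9458)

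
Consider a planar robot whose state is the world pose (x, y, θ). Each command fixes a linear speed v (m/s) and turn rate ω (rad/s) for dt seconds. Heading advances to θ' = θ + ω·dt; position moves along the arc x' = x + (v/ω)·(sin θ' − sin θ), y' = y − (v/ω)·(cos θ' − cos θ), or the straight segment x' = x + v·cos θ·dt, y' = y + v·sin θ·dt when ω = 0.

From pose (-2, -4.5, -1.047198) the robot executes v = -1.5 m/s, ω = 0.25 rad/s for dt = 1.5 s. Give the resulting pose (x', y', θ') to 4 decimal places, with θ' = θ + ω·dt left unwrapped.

θ' = -1.0472 + 0.25·1.5 = -0.6722
R = v/ω = -1.5/0.25 = -6.0000
x' = -2 + -6.0000·(sin -0.6722 − sin -1.0472) = -3.4599
y' = -4.5 − -6.0000·(cos -0.6722 − cos -1.0472) = -2.8053

(-3.4599, -2.8053, -0.6722)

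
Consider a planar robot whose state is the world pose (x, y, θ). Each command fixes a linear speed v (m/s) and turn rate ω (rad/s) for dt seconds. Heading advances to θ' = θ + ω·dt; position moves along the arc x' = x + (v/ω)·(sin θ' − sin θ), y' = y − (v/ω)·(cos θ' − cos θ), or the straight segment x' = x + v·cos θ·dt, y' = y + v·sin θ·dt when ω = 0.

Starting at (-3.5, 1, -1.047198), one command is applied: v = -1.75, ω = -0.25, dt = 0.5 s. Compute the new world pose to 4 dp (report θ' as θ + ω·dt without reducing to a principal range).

(-3.8891, 1.7831, -1.1722)

θ' = -1.0472 + -0.25·0.5 = -1.1722
R = v/ω = -1.75/-0.25 = 7.0000
x' = -3.5 + 7.0000·(sin -1.1722 − sin -1.0472) = -3.8891
y' = 1 − 7.0000·(cos -1.1722 − cos -1.0472) = 1.7831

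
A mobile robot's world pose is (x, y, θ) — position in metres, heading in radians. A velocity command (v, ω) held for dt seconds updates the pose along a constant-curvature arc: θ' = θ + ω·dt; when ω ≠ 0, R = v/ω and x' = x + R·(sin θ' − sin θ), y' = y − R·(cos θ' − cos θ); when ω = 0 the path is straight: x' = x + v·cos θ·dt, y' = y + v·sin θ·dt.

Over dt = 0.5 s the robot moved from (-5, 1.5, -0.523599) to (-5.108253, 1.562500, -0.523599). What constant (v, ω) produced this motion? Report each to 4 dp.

v = -0.2500, ω = 0.0000

Δθ = -0.523599 − -0.523599 = 0.000000
ω = Δθ/dt = 0.000000/0.5 = 0.0000
ω = 0 → v = (Δx·cos θ + Δy·sin θ)/dt = -0.2500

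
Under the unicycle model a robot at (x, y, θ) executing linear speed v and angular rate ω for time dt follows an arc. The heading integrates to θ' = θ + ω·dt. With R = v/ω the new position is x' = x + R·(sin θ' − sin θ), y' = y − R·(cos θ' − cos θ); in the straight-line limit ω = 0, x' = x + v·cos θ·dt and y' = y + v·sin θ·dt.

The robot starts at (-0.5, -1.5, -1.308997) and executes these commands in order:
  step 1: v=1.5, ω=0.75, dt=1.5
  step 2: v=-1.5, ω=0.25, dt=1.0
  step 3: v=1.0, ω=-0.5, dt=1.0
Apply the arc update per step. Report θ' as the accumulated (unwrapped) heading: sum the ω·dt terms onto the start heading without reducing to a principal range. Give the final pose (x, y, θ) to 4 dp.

(0.5453, -3.0414, -0.4340)

step 1: θ'=-0.1840 (R=2.0000) → pose (1.0659, -2.9486, -0.1840)
step 2: θ'=0.0660 (R=-6.0000) → pose (-0.4276, -2.8604, 0.0660)
step 3: θ'=-0.4340 (R=-2.0000) → pose (0.5453, -3.0414, -0.4340)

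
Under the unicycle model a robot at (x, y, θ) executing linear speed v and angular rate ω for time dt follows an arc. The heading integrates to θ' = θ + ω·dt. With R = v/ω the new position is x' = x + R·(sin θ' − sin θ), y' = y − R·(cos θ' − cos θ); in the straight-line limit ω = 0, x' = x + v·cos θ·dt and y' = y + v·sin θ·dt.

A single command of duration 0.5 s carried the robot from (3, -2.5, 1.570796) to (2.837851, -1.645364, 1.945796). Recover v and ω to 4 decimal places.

v = 1.7500, ω = 0.7500

Δθ = 1.945796 − 1.570796 = 0.375000
ω = Δθ/dt = 0.375000/0.5 = 0.7500
R = −Δy/(cos θ' − cos θ) = 2.3333
v = R·ω = 2.3333·0.7500 = 1.7500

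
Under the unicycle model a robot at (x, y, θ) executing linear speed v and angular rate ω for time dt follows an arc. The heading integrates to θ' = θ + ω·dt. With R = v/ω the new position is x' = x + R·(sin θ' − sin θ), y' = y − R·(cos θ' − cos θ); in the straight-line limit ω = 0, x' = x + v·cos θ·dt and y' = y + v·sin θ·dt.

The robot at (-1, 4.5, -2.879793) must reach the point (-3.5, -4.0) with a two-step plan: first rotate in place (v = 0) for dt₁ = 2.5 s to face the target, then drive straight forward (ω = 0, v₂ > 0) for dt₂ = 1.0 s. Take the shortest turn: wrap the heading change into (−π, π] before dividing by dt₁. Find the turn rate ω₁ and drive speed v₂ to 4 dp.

ω₁ = 0.4092, v₂ = 8.8600

heading to target = atan2(-4−4.5, -3.5−-1) = -1.8568
Δθ = wrap(-1.8568 − -2.8798) = 1.0229; ω₁ = Δθ/dt₁ = 0.4092
distance = √((-3.5−-1)² + (-4−4.5)²) = 8.8600; v₂ = distance/dt₂ = 8.8600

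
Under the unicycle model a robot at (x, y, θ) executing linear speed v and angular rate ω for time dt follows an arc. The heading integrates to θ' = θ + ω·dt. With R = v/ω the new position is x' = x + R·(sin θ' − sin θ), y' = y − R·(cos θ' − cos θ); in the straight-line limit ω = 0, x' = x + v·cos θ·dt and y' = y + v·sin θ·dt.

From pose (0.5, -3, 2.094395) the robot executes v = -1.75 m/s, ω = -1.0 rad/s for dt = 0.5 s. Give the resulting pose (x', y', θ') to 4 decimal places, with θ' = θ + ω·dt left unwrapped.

(0.7340, -3.8337, 1.5944)

θ' = 2.0944 + -1.0·0.5 = 1.5944
R = v/ω = -1.75/-1.0 = 1.7500
x' = 0.5 + 1.7500·(sin 1.5944 − sin 2.0944) = 0.7340
y' = -3 − 1.7500·(cos 1.5944 − cos 2.0944) = -3.8337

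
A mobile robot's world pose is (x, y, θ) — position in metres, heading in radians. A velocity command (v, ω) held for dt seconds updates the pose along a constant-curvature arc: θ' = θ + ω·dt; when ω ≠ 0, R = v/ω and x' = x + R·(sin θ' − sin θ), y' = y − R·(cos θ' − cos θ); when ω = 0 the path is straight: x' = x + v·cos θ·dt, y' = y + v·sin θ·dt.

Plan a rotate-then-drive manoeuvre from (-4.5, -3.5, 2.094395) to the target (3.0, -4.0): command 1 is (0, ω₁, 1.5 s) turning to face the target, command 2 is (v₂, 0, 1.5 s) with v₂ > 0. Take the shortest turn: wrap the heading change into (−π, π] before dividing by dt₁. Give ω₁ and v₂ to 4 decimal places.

ω₁ = -1.4406, v₂ = 5.0111

heading to target = atan2(-4−-3.5, 3−-4.5) = -0.0666
Δθ = wrap(-0.0666 − 2.0944) = -2.1610; ω₁ = Δθ/dt₁ = -1.4406
distance = √((3−-4.5)² + (-4−-3.5)²) = 7.5166; v₂ = distance/dt₂ = 5.0111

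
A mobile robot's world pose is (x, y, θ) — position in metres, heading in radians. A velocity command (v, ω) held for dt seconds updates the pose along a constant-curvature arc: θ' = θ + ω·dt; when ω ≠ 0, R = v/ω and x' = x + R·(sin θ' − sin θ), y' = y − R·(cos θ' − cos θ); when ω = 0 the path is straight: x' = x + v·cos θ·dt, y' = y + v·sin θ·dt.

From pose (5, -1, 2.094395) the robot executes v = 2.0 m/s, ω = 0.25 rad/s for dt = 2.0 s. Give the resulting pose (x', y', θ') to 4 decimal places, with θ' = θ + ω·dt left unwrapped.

(2.2342, 1.8319, 2.5944)

θ' = 2.0944 + 0.25·2.0 = 2.5944
R = v/ω = 2.0/0.25 = 8.0000
x' = 5 + 8.0000·(sin 2.5944 − sin 2.0944) = 2.2342
y' = -1 − 8.0000·(cos 2.5944 − cos 2.0944) = 1.8319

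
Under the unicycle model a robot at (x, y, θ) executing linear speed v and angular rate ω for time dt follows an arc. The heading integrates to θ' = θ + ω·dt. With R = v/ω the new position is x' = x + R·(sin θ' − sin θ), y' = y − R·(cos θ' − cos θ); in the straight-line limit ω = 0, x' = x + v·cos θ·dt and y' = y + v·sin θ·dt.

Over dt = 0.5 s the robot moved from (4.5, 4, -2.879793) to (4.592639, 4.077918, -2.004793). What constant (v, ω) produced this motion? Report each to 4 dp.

Δθ = -2.004793 − -2.879793 = 0.875000
ω = Δθ/dt = 0.875000/0.5 = 1.7500
R = Δx/(sin θ' − sin θ) = -0.1429
v = R·ω = -0.1429·1.7500 = -0.2500

v = -0.2500, ω = 1.7500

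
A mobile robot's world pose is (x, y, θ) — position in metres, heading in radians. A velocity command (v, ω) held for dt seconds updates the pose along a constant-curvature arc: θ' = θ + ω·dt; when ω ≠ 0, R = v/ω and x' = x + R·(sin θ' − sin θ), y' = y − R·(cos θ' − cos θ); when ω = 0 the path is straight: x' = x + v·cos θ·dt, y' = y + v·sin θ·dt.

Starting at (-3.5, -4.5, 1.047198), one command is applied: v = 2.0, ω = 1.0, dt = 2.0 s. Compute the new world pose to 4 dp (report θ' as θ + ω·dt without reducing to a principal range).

θ' = 1.0472 + 1.0·2.0 = 3.0472
R = v/ω = 2.0/1.0 = 2.0000
x' = -3.5 + 2.0000·(sin 3.0472 − sin 1.0472) = -5.0435
y' = -4.5 − 2.0000·(cos 3.0472 − cos 1.0472) = -1.5089

(-5.0435, -1.5089, 3.0472)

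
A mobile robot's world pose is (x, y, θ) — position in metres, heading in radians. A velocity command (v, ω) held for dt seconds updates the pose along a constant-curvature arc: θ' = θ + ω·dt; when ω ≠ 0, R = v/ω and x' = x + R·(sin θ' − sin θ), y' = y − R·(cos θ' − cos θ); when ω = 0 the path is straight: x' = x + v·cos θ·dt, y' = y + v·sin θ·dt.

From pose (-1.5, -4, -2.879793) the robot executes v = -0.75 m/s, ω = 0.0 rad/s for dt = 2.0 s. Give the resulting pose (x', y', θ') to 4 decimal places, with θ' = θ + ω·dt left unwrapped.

(-0.0511, -3.6118, -2.8798)

θ' = -2.8798 + 0.0·2.0 = -2.8798
ω = 0 → straight: x' = -1.5 + -0.75·cos(-2.8798)·2.0 = -0.0511
y' = -4 + -0.75·sin(-2.8798)·2.0 = -3.6118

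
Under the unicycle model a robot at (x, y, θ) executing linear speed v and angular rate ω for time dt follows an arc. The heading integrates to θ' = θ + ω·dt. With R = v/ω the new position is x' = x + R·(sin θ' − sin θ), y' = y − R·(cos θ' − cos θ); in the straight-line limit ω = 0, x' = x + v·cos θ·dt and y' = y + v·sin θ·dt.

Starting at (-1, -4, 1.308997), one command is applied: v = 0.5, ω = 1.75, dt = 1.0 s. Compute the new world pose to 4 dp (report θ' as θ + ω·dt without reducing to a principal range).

θ' = 1.3090 + 1.75·1.0 = 3.0590
R = v/ω = 0.5/1.75 = 0.2857
x' = -1 + 0.2857·(sin 3.0590 − sin 1.3090) = -1.2524
y' = -4 − 0.2857·(cos 3.0590 − cos 1.3090) = -3.6413

(-1.2524, -3.6413, 3.0590)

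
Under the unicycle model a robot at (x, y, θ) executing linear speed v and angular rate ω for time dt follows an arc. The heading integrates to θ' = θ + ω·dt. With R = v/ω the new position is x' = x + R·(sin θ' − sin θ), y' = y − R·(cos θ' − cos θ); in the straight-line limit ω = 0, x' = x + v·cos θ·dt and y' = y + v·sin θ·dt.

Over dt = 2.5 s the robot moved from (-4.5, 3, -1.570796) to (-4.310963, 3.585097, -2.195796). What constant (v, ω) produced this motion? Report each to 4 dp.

Δθ = -2.195796 − -1.570796 = -0.625000
ω = Δθ/dt = -0.625000/2.5 = -0.2500
R = −Δy/(cos θ' − cos θ) = 1.0000
v = R·ω = 1.0000·-0.2500 = -0.2500

v = -0.2500, ω = -0.2500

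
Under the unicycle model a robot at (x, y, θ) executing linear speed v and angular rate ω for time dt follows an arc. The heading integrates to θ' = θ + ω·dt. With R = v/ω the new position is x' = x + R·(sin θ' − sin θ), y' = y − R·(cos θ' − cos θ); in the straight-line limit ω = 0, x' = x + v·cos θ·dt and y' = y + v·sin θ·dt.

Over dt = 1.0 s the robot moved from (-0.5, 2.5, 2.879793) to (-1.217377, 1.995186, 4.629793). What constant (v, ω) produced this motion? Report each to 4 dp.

Δθ = 4.629793 − 2.879793 = 1.750000
ω = Δθ/dt = 1.750000/1.0 = 1.7500
R = Δx/(sin θ' − sin θ) = 0.5714
v = R·ω = 0.5714·1.7500 = 1.0000

v = 1.0000, ω = 1.7500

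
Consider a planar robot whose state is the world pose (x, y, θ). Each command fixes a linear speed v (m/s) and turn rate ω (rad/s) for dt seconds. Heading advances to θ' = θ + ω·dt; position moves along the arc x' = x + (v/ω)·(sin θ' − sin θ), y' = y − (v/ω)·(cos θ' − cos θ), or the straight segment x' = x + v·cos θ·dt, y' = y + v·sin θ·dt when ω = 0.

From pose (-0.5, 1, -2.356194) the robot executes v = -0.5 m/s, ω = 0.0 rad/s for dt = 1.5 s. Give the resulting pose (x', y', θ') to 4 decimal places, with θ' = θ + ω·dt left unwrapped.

(0.0303, 1.5303, -2.3562)

θ' = -2.3562 + 0.0·1.5 = -2.3562
ω = 0 → straight: x' = -0.5 + -0.5·cos(-2.3562)·1.5 = 0.0303
y' = 1 + -0.5·sin(-2.3562)·1.5 = 1.5303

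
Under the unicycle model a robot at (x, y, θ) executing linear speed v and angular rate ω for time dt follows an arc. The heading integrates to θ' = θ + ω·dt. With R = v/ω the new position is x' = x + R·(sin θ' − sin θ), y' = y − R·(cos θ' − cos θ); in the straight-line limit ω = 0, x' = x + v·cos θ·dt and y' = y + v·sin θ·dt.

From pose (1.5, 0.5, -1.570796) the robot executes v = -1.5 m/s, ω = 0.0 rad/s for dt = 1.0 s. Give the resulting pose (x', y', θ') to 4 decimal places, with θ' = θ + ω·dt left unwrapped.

θ' = -1.5708 + 0.0·1.0 = -1.5708
ω = 0 → straight: x' = 1.5 + -1.5·cos(-1.5708)·1.0 = 1.5000
y' = 0.5 + -1.5·sin(-1.5708)·1.0 = 2.0000

(1.5000, 2.0000, -1.5708)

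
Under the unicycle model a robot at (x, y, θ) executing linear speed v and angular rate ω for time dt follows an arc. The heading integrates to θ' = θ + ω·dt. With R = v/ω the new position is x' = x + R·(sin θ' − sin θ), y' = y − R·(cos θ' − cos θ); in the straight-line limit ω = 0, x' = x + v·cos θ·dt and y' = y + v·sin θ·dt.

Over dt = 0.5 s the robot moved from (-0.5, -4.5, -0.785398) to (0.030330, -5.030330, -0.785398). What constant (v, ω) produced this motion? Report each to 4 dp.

v = 1.5000, ω = 0.0000

Δθ = -0.785398 − -0.785398 = 0.000000
ω = Δθ/dt = 0.000000/0.5 = 0.0000
ω = 0 → v = (Δx·cos θ + Δy·sin θ)/dt = 1.5000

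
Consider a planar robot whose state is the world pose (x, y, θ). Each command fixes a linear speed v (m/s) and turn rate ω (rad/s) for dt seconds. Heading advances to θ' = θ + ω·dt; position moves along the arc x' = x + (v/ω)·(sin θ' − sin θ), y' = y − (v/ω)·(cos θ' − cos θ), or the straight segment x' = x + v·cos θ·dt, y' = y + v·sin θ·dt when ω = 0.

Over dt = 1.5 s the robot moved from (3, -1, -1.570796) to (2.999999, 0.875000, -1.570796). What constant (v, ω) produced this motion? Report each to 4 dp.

v = -1.2500, ω = 0.0000

Δθ = -1.570796 − -1.570796 = 0.000000
ω = Δθ/dt = 0.000000/1.5 = 0.0000
ω = 0 → v = (Δx·cos θ + Δy·sin θ)/dt = -1.2500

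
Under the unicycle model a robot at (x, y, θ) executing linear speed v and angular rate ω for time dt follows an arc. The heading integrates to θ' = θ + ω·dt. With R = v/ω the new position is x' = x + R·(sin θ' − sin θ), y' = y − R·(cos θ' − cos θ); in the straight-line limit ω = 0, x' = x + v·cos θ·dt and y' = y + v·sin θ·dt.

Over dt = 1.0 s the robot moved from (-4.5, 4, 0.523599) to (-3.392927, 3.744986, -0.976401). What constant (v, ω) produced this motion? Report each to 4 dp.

v = 1.2500, ω = -1.5000

Δθ = -0.976401 − 0.523599 = -1.500000
ω = Δθ/dt = -1.500000/1.0 = -1.5000
R = Δx/(sin θ' − sin θ) = -0.8333
v = R·ω = -0.8333·-1.5000 = 1.2500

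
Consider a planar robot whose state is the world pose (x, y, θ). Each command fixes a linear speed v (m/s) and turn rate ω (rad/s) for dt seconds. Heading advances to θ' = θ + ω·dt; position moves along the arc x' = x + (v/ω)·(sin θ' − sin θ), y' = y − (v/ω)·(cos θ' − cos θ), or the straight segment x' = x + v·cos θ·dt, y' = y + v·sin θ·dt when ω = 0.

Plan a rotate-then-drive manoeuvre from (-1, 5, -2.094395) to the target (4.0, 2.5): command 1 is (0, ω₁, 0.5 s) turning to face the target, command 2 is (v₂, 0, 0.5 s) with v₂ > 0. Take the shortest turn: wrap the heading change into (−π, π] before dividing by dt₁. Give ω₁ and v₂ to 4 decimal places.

heading to target = atan2(2.5−5, 4−-1) = -0.4636
Δθ = wrap(-0.4636 − -2.0944) = 1.6307; ω₁ = Δθ/dt₁ = 3.2615
distance = √((4−-1)² + (2.5−5)²) = 5.5902; v₂ = distance/dt₂ = 11.1803

ω₁ = 3.2615, v₂ = 11.1803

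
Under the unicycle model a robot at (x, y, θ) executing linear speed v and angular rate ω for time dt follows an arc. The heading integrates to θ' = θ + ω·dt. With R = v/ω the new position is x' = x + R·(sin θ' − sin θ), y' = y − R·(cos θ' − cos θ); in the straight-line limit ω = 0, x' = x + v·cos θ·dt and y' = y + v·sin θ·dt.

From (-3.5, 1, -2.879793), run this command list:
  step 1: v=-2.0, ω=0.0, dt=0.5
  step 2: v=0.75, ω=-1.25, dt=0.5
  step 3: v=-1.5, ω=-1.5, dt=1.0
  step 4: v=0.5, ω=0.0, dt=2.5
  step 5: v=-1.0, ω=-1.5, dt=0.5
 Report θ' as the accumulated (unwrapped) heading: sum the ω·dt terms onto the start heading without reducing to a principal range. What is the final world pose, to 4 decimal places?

(-2.2422, 0.8679, -5.7548)

step 1: θ'=-2.8798 (straight) → pose (-2.5341, 1.2588, -2.8798)
step 2: θ'=-3.5048 (R=-0.6000) → pose (-2.9025, 1.2775, -3.5048)
step 3: θ'=-5.0048 (R=1.0000) → pose (-2.3002, 0.0545, -5.0048)
step 4: θ'=-5.0048 (straight) → pose (-1.9399, 1.2514, -5.0048)
step 5: θ'=-5.7548 (R=0.6667) → pose (-2.2422, 0.8679, -5.7548)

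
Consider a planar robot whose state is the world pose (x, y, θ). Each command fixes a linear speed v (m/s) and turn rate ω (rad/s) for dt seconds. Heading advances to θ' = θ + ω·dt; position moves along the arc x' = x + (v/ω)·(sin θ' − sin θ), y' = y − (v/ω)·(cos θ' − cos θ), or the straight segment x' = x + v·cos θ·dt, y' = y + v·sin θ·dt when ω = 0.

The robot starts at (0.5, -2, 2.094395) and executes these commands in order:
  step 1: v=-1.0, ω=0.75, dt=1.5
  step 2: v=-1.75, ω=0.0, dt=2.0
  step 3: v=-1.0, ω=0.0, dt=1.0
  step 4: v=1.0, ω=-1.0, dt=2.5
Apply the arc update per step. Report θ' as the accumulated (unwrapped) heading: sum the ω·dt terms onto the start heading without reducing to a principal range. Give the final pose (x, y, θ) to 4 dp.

step 1: θ'=3.2194 (R=-1.3333) → pose (1.7583, -2.6626, 3.2194)
step 2: θ'=3.2194 (straight) → pose (5.2477, -2.3906, 3.2194)
step 3: θ'=3.2194 (straight) → pose (6.2447, -2.3129, 3.2194)
step 4: θ'=0.7194 (R=-1.0000) → pose (5.5081, -0.5637, 0.7194)

(5.5081, -0.5637, 0.7194)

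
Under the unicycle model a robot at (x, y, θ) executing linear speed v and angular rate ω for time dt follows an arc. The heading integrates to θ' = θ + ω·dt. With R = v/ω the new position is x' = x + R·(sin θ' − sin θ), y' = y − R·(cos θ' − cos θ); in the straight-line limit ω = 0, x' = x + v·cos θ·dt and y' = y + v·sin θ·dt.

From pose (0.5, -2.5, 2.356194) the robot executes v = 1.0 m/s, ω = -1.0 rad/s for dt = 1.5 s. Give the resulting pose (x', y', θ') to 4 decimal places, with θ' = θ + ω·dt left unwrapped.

θ' = 2.3562 + -1.0·1.5 = 0.8562
R = v/ω = 1.0/-1.0 = -1.0000
x' = 0.5 + -1.0000·(sin 0.8562 − sin 2.3562) = 0.4518
y' = -2.5 − -1.0000·(cos 0.8562 − cos 2.3562) = -1.1376

(0.4518, -1.1376, 0.8562)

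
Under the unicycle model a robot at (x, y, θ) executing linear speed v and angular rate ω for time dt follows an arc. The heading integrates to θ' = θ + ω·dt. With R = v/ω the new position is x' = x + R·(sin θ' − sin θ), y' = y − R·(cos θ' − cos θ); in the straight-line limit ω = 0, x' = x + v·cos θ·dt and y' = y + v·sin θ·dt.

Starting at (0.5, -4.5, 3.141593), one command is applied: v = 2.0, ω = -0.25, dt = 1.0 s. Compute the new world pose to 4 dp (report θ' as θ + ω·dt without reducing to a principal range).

(-1.4792, -4.2513, 2.8916)

θ' = 3.1416 + -0.25·1.0 = 2.8916
R = v/ω = 2.0/-0.25 = -8.0000
x' = 0.5 + -8.0000·(sin 2.8916 − sin 3.1416) = -1.4792
y' = -4.5 − -8.0000·(cos 2.8916 − cos 3.1416) = -4.2513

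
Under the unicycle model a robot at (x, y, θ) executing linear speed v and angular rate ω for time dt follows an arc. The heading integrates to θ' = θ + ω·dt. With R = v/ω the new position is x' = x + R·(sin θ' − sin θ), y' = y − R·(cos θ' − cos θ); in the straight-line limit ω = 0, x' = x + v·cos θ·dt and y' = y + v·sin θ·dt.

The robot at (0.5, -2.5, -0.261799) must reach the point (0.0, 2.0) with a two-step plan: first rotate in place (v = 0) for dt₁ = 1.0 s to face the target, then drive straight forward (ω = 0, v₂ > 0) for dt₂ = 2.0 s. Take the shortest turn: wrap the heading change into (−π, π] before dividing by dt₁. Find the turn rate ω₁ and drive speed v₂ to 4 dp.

heading to target = atan2(2−-2.5, 0−0.5) = 1.6815
Δθ = wrap(1.6815 − -0.2618) = 1.9433; ω₁ = Δθ/dt₁ = 1.9433
distance = √((0−0.5)² + (2−-2.5)²) = 4.5277; v₂ = distance/dt₂ = 2.2638

ω₁ = 1.9433, v₂ = 2.2638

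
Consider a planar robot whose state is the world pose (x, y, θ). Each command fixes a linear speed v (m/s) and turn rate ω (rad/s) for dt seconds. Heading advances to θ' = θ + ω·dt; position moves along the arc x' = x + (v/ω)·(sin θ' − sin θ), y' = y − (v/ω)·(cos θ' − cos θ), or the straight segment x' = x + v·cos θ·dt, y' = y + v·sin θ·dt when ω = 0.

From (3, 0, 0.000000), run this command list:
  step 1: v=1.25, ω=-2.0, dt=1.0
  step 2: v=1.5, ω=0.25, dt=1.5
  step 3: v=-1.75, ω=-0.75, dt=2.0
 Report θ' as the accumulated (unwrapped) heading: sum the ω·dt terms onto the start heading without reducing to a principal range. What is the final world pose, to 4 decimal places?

(5.3241, -0.8503, -3.1250)

step 1: θ'=-2.0000 (R=-0.6250) → pose (3.5683, -0.8851, -2.0000)
step 2: θ'=-1.6250 (R=6.0000) → pose (3.0329, -3.0569, -1.6250)
step 3: θ'=-3.1250 (R=2.3333) → pose (5.3241, -0.8503, -3.1250)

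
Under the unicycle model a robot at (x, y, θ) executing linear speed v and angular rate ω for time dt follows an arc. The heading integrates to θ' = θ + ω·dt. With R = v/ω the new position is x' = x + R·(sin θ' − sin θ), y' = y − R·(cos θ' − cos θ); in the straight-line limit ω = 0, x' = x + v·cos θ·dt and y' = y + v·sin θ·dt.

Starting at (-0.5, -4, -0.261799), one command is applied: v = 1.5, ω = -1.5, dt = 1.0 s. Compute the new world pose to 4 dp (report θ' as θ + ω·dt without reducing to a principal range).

(0.2230, -5.1558, -1.7618)

θ' = -0.2618 + -1.5·1.0 = -1.7618
R = v/ω = 1.5/-1.5 = -1.0000
x' = -0.5 + -1.0000·(sin -1.7618 − sin -0.2618) = 0.2230
y' = -4 − -1.0000·(cos -1.7618 − cos -0.2618) = -5.1558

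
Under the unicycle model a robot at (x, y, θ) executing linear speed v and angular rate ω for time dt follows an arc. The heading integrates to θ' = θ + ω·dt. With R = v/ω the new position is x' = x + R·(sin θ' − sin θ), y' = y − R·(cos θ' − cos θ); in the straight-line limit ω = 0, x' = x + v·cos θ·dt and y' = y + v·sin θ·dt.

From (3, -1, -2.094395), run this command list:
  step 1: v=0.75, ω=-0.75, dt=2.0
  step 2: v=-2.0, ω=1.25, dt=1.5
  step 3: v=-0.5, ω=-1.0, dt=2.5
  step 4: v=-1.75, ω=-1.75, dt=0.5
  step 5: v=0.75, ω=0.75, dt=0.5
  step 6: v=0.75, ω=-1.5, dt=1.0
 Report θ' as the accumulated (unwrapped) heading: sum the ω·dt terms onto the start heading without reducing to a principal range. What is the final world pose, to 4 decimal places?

(5.5010, -0.0195, -6.2194)

step 1: θ'=-3.5944 (R=-1.0000) → pose (1.6965, -1.3992, -3.5944)
step 2: θ'=-1.7194 (R=-1.6000) → pose (3.9788, -0.1973, -1.7194)
step 3: θ'=-4.2194 (R=0.5000) → pose (4.9138, -0.0347, -4.2194)
step 4: θ'=-5.0944 (R=1.0000) → pose (4.9608, -0.8808, -5.0944)
step 5: θ'=-4.7194 (R=1.0000) → pose (5.0328, -0.5150, -4.7194)
step 6: θ'=-6.2194 (R=-0.5000) → pose (5.5010, -0.0195, -6.2194)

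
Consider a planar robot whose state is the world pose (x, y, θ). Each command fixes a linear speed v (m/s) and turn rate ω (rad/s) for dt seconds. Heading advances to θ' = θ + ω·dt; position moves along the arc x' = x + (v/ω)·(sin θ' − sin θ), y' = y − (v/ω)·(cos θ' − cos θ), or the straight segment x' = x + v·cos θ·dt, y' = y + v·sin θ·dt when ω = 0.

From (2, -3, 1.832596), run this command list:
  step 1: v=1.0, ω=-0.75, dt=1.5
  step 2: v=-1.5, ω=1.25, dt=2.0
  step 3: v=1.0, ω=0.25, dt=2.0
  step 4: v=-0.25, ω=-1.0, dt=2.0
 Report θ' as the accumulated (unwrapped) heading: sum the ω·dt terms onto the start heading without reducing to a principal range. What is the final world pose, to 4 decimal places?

step 1: θ'=0.7076 (R=-1.3333) → pose (2.4212, -1.6417, 0.7076)
step 2: θ'=3.2076 (R=-1.2000) → pose (3.2804, -3.7510, 3.2076)
step 3: θ'=3.7076 (R=4.0000) → pose (1.3991, -4.3661, 3.7076)
step 4: θ'=1.7076 (R=0.2500) → pose (1.7809, -4.5430, 1.7076)

(1.7809, -4.5430, 1.7076)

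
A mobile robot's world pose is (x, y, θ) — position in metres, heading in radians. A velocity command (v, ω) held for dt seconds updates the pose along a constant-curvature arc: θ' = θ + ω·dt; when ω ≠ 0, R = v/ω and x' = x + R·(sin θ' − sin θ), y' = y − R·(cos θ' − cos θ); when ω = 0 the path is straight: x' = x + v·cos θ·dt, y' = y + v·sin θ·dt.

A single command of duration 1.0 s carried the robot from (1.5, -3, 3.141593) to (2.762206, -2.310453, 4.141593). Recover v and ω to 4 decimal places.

Δθ = 4.141593 − 3.141593 = 1.000000
ω = Δθ/dt = 1.000000/1.0 = 1.0000
R = Δx/(sin θ' − sin θ) = -1.5000
v = R·ω = -1.5000·1.0000 = -1.5000

v = -1.5000, ω = 1.0000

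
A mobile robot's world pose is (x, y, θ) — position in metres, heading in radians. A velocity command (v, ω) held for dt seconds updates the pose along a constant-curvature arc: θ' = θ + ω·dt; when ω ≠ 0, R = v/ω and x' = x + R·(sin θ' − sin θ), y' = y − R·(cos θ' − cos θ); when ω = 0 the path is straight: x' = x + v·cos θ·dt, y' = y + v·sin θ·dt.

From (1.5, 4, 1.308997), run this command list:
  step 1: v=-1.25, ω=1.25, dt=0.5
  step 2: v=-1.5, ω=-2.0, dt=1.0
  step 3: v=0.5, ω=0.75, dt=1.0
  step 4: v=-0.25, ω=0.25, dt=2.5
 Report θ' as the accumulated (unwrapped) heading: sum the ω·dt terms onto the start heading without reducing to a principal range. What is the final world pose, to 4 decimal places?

(0.9118, 2.0034, 1.3090)

step 1: θ'=1.9340 (R=-1.0000) → pose (1.5312, 3.3859, 1.9340)
step 2: θ'=-0.0660 (R=0.7500) → pose (0.7806, 2.3711, -0.0660)
step 3: θ'=0.6840 (R=0.6667) → pose (1.2459, 2.5196, 0.6840)
step 4: θ'=1.3090 (R=-1.0000) → pose (0.9118, 2.0034, 1.3090)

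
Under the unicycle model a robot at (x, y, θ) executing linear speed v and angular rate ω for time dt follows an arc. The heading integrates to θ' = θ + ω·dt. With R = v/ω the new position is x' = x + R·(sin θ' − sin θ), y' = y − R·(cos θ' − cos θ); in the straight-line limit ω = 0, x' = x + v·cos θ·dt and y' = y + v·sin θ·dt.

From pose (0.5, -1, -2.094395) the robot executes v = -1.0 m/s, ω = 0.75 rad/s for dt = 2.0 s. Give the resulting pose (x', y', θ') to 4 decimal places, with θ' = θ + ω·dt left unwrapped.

θ' = -2.0944 + 0.75·2.0 = -0.5944
R = v/ω = -1.0/0.75 = -1.3333
x' = 0.5 + -1.3333·(sin -0.5944 − sin -2.0944) = 0.0920
y' = -1 − -1.3333·(cos -0.5944 − cos -2.0944) = 0.7713

(0.0920, 0.7713, -0.5944)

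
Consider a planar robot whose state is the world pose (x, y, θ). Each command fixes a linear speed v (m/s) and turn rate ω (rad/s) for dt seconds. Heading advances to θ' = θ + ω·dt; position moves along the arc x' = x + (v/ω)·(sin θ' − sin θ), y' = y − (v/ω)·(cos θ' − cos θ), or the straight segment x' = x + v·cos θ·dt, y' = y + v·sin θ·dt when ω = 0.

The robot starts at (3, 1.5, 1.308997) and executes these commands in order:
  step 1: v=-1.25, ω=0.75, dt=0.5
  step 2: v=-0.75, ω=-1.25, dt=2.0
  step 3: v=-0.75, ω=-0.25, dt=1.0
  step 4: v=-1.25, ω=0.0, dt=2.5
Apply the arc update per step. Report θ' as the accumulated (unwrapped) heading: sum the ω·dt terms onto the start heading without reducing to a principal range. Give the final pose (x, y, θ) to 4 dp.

step 1: θ'=1.6840 (R=-1.6667) → pose (2.9539, 0.8804, 1.6840)
step 2: θ'=-0.8160 (R=0.6000) → pose (1.9207, 0.4015, -0.8160)
step 3: θ'=-1.0660 (R=3.0000) → pose (1.4801, 1.0060, -1.0660)
step 4: θ'=-1.0660 (straight) → pose (-0.0312, 3.7413, -1.0660)

(-0.0312, 3.7413, -1.0660)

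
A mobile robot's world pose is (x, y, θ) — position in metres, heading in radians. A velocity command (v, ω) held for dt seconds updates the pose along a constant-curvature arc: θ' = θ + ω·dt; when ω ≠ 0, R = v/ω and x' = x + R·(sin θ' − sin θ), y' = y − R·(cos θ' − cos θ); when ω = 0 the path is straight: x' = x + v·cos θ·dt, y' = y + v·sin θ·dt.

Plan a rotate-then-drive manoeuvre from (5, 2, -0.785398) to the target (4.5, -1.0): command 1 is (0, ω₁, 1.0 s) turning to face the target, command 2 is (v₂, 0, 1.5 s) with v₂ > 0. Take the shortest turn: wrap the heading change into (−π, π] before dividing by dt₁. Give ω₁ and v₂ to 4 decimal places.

ω₁ = -0.9505, v₂ = 2.0276

heading to target = atan2(-1−2, 4.5−5) = -1.7359
Δθ = wrap(-1.7359 − -0.7854) = -0.9505; ω₁ = Δθ/dt₁ = -0.9505
distance = √((4.5−5)² + (-1−2)²) = 3.0414; v₂ = distance/dt₂ = 2.0276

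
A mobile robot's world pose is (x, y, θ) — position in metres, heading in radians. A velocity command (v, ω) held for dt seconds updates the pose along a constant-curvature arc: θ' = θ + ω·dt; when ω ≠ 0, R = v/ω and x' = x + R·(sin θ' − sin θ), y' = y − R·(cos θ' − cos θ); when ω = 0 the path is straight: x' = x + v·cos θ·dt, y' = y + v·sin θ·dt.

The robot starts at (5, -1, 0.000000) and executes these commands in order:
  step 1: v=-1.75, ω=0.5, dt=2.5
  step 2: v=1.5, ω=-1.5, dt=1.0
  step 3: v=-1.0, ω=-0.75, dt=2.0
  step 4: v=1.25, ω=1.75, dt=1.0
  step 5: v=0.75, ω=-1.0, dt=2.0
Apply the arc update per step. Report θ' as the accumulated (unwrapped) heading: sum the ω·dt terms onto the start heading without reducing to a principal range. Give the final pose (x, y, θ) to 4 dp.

step 1: θ'=1.2500 (R=-3.5000) → pose (1.6786, -3.3964, 1.2500)
step 2: θ'=-0.2500 (R=-1.0000) → pose (2.8749, -2.7428, -0.2500)
step 3: θ'=-1.7500 (R=1.3333) → pose (1.8928, -1.2132, -1.7500)
step 4: θ'=0.0000 (R=0.7143) → pose (2.5957, -2.0548, 0.0000)
step 5: θ'=-2.0000 (R=-0.7500) → pose (3.2777, -3.1170, -2.0000)

(3.2777, -3.1170, -2.0000)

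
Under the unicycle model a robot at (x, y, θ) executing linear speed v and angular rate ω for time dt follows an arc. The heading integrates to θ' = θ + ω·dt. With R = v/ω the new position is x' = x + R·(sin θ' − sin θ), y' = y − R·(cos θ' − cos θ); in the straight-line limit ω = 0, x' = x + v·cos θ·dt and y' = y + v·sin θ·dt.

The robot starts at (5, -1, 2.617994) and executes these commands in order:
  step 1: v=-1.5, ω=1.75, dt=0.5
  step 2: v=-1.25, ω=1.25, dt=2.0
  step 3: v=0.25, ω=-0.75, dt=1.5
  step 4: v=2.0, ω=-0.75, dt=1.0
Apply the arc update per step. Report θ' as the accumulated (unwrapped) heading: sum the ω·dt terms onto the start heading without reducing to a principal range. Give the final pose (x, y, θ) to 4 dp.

step 1: θ'=3.4930 (R=-0.8571) → pose (5.7236, -1.0625, 3.4930)
step 2: θ'=5.9930 (R=-1.0000) → pose (5.6655, 0.8346, 5.9930)
step 3: θ'=4.8680 (R=-0.3333) → pose (5.8995, 0.5669, 4.8680)
step 4: θ'=4.1180 (R=-2.6667) → pose (5.4743, -1.3397, 4.1180)

(5.4743, -1.3397, 4.1180)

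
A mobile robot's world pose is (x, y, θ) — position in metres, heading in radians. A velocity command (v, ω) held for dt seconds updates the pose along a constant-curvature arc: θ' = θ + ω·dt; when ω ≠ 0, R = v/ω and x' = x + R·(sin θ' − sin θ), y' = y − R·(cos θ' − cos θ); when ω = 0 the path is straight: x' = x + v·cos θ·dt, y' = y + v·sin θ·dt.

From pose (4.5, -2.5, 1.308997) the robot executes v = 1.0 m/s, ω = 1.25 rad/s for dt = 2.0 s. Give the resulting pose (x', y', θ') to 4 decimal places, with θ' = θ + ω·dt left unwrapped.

θ' = 1.3090 + 1.25·2.0 = 3.8090
R = v/ω = 1.0/1.25 = 0.8000
x' = 4.5 + 0.8000·(sin 3.8090 − sin 1.3090) = 3.2321
y' = -2.5 − 0.8000·(cos 3.8090 − cos 1.3090) = -1.6646

(3.2321, -1.6646, 3.8090)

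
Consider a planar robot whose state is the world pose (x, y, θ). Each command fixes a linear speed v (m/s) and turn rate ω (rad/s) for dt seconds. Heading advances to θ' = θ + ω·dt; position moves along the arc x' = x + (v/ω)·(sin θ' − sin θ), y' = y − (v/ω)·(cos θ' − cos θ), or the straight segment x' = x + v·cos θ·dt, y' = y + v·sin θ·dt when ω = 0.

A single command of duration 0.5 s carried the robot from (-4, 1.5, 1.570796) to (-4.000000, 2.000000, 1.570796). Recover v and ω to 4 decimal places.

v = 1.0000, ω = 0.0000

Δθ = 1.570796 − 1.570796 = 0.000000
ω = Δθ/dt = 0.000000/0.5 = 0.0000
ω = 0 → v = (Δx·cos θ + Δy·sin θ)/dt = 1.0000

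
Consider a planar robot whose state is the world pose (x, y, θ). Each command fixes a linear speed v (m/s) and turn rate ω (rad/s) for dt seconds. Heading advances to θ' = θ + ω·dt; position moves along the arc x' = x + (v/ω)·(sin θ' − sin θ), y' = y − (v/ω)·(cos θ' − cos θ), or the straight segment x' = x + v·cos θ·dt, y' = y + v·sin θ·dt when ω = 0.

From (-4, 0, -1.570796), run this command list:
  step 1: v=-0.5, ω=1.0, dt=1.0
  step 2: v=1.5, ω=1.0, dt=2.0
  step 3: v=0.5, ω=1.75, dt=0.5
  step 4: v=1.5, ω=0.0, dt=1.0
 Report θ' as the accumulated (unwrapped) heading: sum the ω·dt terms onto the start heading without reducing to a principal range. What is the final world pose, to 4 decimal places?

step 1: θ'=-0.5708 (R=-0.5000) → pose (-4.2298, 0.4207, -0.5708)
step 2: θ'=1.4292 (R=1.5000) → pose (-1.9344, 1.4713, 1.4292)
step 3: θ'=2.3042 (R=0.2857) → pose (-2.0050, 1.7028, 2.3042)
step 4: θ'=2.3042 (straight) → pose (-3.0091, 2.8172, 2.3042)

(-3.0091, 2.8172, 2.3042)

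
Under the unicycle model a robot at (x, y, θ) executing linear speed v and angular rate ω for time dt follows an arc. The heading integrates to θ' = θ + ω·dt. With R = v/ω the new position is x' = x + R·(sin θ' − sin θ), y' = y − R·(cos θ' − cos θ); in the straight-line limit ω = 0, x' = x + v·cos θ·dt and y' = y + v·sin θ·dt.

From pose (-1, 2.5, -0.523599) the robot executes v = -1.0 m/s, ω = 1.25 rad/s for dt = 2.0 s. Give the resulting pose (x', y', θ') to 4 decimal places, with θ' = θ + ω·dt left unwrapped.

(-2.1351, 1.4915, 1.9764)

θ' = -0.5236 + 1.25·2.0 = 1.9764
R = v/ω = -1.0/1.25 = -0.8000
x' = -1 + -0.8000·(sin 1.9764 − sin -0.5236) = -2.1351
y' = 2.5 − -0.8000·(cos 1.9764 − cos -0.5236) = 1.4915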